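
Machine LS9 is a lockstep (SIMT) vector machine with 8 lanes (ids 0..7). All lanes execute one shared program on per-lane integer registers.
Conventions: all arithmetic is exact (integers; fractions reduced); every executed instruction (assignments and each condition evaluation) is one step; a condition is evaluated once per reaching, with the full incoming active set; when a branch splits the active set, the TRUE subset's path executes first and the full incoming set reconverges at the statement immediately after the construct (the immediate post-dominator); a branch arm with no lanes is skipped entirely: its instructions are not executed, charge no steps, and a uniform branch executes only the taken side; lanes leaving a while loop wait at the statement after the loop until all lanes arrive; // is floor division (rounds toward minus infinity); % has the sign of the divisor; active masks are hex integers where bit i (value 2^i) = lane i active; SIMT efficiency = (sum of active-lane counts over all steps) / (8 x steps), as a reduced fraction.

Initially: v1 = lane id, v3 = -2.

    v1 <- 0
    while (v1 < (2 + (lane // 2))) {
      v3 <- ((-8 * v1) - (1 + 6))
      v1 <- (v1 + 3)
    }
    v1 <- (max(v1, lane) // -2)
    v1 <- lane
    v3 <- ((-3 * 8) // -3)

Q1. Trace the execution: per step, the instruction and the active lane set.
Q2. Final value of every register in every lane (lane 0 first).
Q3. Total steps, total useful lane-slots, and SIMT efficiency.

step 0: v1 <- 0                      0xff
step 1: eval (v1 < (2 + (lane // 2))) 0xff
step 2: v3 <- ((-8 * v1) - (1 + 6))  0xff
step 3: v1 <- (v1 + 3)               0xff
step 4: eval (v1 < (2 + (lane // 2))) 0xff
step 5: v3 <- ((-8 * v1) - (1 + 6))  0xf0
step 6: v1 <- (v1 + 3)               0xf0
step 7: eval (v1 < (2 + (lane // 2))) 0xf0
step 8: v1 <- (max(v1, lane) // -2)  0xff
step 9: v1 <- lane                   0xff
step 10: v3 <- ((-3 * 8) // -3)       0xff

Answer: 11 steps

v1: 0,1,2,3,4,5,6,7
v3: 8,8,8,8,8,8,8,8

steps = 11; useful = 76; efficiency = 76/88 = 19/22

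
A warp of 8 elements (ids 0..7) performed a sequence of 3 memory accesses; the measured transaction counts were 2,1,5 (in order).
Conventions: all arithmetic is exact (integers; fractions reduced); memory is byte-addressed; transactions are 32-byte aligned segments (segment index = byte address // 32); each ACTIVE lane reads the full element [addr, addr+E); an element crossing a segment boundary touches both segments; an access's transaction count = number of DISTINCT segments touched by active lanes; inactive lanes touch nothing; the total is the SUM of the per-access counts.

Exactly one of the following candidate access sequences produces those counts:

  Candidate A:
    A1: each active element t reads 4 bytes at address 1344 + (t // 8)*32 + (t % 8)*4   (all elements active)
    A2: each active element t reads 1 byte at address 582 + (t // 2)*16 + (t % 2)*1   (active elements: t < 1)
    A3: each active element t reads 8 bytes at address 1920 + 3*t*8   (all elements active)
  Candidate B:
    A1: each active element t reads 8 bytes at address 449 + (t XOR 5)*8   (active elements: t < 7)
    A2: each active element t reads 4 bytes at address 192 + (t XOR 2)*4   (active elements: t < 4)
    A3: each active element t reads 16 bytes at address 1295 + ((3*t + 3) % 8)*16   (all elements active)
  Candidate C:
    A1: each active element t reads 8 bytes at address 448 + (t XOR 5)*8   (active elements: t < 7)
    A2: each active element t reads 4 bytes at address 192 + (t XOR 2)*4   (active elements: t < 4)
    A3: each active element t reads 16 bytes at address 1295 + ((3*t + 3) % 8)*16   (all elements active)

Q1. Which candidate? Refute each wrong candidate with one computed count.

A: A1 gives 1 transaction, not 2
B: A1 gives 3 transactions, not 2
C: all counts match (2,1,5)

Answer: C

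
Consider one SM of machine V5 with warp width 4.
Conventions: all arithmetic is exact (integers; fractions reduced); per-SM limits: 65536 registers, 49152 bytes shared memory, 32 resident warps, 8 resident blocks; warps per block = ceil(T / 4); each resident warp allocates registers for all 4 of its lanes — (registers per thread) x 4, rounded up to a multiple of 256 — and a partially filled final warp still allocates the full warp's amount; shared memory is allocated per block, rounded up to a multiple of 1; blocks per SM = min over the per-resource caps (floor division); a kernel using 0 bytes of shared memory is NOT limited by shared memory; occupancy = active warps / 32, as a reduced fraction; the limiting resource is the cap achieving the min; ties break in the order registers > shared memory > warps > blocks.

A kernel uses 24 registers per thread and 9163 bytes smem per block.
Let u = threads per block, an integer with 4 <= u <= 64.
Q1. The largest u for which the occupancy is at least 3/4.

Answer: u = 64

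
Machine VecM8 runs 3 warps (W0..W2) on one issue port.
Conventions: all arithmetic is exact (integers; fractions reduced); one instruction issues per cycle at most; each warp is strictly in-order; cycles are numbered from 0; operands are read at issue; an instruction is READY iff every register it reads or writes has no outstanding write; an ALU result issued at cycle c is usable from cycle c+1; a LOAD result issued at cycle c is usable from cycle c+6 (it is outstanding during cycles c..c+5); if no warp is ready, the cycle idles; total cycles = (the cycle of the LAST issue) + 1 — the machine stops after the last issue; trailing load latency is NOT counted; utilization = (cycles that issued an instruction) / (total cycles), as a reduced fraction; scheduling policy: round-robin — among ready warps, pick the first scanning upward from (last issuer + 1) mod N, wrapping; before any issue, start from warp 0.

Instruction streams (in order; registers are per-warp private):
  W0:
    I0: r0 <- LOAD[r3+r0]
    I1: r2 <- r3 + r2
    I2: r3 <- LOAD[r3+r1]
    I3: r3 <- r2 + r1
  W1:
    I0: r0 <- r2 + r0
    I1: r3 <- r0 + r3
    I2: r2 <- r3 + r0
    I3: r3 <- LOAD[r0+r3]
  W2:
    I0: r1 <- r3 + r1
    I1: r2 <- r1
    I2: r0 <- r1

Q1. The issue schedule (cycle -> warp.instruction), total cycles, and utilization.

cycle 0: W0.I0
cycle 1: W1.I0
cycle 2: W2.I0
cycle 3: W0.I1
cycle 4: W1.I1
cycle 5: W2.I1
cycle 6: W0.I2
cycle 7: W1.I2
cycle 8: W2.I2
cycle 9: W1.I3
cycle 10: idle
cycle 11: idle
cycle 12: W0.I3

Answer: 13 cycles, utilization 11/13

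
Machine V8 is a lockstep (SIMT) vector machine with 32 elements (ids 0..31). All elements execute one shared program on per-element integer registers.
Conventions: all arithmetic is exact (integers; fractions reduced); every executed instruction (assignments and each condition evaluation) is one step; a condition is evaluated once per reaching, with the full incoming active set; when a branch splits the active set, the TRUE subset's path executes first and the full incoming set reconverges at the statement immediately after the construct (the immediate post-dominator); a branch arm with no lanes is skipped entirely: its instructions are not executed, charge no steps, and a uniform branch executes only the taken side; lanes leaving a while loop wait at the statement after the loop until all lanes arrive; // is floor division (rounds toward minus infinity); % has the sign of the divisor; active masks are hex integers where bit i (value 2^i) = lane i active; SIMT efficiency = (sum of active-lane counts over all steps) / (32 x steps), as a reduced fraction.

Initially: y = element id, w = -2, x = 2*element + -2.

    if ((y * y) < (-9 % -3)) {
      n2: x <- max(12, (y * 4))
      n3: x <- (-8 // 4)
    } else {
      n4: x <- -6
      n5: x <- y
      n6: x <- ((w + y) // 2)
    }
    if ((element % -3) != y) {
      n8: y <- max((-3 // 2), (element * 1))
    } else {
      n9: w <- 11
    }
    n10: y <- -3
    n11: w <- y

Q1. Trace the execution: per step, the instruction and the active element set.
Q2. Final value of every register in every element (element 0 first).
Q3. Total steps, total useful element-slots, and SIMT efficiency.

step 0: eval ((y * y) < (-9 % -3))   0xffffffff
step 1: x <- -6                      0xffffffff
step 2: x <- y                       0xffffffff
step 3: x <- ((w + y) // 2)          0xffffffff
step 4: eval ((element % -3) != y)   0xffffffff
step 5: y <- max((-3 // 2), (element * 1)) 0xfffffffe
step 6: w <- 11                      0x00000001
step 7: y <- -3                      0xffffffff
step 8: w <- y                       0xffffffff

Answer: 9 steps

y: -3,-3,-3,-3,-3,-3,-3,-3,-3,-3,-3,-3,-3,-3,-3,-3,-3,-3,-3,-3,-3,-3,-3,-3,-3,-3,-3,-3,-3,-3,-3,-3
w: -3,-3,-3,-3,-3,-3,-3,-3,-3,-3,-3,-3,-3,-3,-3,-3,-3,-3,-3,-3,-3,-3,-3,-3,-3,-3,-3,-3,-3,-3,-3,-3
x: -1,-1,0,0,1,1,2,2,3,3,4,4,5,5,6,6,7,7,8,8,9,9,10,10,11,11,12,12,13,13,14,14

steps = 9; useful = 256; efficiency = 256/288 = 8/9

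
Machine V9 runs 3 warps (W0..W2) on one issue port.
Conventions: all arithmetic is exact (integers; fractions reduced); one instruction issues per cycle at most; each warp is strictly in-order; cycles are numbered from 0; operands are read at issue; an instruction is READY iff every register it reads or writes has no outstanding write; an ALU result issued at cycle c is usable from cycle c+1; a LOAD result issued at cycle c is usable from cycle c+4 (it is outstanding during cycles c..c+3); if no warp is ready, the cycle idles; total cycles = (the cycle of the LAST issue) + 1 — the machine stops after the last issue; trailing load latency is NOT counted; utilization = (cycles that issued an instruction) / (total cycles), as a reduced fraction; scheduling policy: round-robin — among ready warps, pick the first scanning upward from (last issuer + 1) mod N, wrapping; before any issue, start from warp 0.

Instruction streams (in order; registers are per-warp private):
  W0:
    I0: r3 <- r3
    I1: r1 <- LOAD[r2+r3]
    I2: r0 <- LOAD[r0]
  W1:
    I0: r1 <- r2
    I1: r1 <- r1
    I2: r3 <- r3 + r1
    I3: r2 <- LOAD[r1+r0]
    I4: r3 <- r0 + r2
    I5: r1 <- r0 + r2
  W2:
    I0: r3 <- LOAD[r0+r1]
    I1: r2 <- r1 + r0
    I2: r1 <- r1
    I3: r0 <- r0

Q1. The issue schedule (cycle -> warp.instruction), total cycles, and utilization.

cycle 0: W0.I0
cycle 1: W1.I0
cycle 2: W2.I0
cycle 3: W0.I1
cycle 4: W1.I1
cycle 5: W2.I1
cycle 6: W0.I2
cycle 7: W1.I2
cycle 8: W2.I2
cycle 9: W1.I3
cycle 10: W2.I3
cycle 11: idle
cycle 12: idle
cycle 13: W1.I4
cycle 14: W1.I5

Answer: 15 cycles, utilization 13/15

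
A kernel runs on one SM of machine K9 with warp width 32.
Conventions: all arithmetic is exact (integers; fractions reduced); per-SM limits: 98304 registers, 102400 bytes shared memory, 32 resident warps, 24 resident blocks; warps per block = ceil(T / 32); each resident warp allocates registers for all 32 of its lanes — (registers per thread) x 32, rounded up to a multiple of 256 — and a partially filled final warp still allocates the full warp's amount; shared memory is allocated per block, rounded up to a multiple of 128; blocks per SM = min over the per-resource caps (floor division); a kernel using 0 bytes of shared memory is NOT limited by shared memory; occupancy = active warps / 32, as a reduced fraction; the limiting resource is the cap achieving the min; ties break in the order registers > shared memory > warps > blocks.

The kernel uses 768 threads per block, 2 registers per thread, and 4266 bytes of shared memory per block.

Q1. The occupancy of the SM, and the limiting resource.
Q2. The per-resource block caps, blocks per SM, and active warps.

Answer: occupancy 3/4, limited by warps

registers: 16 blocks
shared memory: 23 blocks
warps: 1 block
blocks: 24 blocks

Answer: 1 block, 24 active warps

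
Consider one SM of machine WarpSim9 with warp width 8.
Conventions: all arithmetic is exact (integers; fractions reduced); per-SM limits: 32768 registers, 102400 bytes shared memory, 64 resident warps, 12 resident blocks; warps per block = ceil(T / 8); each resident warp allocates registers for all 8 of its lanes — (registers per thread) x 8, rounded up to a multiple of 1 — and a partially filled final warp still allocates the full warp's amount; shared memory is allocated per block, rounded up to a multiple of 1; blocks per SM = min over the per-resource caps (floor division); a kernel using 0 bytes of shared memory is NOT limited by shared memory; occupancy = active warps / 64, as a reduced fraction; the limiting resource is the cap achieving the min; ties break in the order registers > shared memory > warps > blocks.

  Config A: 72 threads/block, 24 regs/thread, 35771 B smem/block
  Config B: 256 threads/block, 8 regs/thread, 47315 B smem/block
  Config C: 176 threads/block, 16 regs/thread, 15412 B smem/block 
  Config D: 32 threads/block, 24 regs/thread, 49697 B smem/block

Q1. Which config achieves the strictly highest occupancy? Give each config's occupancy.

occupancies: A 9/32, B 1, C 11/16, D 1/8

Answer: B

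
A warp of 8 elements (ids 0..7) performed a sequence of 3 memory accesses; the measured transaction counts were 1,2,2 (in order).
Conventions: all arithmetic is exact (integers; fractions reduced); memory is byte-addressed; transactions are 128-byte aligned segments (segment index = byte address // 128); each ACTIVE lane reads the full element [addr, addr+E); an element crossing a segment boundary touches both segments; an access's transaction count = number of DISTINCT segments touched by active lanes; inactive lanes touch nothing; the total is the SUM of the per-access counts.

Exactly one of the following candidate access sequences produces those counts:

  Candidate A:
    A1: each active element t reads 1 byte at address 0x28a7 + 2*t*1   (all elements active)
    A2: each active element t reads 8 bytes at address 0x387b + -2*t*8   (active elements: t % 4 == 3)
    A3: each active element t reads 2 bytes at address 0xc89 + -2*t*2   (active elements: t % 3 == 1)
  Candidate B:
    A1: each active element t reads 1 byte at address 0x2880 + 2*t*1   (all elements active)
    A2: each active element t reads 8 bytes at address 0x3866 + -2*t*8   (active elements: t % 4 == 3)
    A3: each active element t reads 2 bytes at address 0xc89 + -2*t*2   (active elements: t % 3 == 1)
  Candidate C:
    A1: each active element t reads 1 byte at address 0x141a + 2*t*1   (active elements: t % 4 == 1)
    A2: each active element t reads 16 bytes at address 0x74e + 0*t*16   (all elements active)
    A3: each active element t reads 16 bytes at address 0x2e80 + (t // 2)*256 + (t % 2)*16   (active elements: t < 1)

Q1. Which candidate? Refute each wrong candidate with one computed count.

A: A2 gives 1 transaction, not 2
C: A2 gives 1 transaction, not 2
B: all counts match (1,2,2)

Answer: B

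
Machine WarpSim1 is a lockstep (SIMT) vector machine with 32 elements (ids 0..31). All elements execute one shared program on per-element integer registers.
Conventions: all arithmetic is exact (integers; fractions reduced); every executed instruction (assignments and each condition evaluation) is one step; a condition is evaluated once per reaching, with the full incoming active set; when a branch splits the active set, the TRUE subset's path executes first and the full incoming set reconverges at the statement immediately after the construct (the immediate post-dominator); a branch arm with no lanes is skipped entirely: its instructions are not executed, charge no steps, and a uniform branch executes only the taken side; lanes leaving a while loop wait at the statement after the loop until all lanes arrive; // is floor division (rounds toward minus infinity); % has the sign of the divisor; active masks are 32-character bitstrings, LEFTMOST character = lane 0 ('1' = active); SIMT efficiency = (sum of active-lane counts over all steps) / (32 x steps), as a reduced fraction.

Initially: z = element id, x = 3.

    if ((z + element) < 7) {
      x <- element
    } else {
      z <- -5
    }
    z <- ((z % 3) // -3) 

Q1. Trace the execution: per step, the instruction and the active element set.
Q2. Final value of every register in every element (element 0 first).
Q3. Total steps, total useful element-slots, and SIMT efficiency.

step 0: eval ((z + element) < 7)     11111111111111111111111111111111
step 1: x <- element                 11110000000000000000000000000000
step 2: z <- -5                      00001111111111111111111111111111
step 3: z <- ((z % 3) // -3)         11111111111111111111111111111111

Answer: 4 steps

z: 0,-1,-1,0,-1,-1,-1,-1,-1,-1,-1,-1,-1,-1,-1,-1,-1,-1,-1,-1,-1,-1,-1,-1,-1,-1,-1,-1,-1,-1,-1,-1
x: 0,1,2,3,3,3,3,3,3,3,3,3,3,3,3,3,3,3,3,3,3,3,3,3,3,3,3,3,3,3,3,3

steps = 4; useful = 96; efficiency = 96/128 = 3/4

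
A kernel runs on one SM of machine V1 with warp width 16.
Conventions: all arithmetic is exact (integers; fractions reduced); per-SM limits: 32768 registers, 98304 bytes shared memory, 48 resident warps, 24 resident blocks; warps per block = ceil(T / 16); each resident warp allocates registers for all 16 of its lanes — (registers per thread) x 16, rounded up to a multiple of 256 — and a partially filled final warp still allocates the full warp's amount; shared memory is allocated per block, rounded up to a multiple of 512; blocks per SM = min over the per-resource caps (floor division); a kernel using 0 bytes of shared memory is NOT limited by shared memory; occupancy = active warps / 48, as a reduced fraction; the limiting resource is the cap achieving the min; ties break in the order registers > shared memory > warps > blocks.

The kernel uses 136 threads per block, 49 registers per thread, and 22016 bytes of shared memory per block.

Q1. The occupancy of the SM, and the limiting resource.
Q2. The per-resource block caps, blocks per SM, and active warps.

Answer: occupancy 9/16, limited by registers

registers: 3 blocks
shared memory: 4 blocks
warps: 5 blocks
blocks: 24 blocks

Answer: 3 blocks, 27 active warps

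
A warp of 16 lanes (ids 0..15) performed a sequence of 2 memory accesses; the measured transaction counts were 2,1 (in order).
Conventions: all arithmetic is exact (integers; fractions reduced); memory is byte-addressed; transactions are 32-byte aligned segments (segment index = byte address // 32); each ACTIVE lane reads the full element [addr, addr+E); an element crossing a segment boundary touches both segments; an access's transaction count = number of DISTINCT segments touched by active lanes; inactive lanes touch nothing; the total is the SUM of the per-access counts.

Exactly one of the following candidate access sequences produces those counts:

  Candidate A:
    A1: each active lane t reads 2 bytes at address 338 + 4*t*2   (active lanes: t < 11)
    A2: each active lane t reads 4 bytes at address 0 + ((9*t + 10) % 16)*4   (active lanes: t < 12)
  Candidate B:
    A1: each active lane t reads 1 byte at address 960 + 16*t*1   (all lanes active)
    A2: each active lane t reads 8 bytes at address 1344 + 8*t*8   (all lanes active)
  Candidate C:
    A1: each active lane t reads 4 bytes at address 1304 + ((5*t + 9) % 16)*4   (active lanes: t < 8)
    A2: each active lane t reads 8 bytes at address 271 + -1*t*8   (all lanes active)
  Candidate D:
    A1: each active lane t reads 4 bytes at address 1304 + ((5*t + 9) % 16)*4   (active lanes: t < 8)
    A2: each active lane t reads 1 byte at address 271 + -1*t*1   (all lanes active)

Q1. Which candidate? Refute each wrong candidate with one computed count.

A: A1 gives 4 transactions, not 2
B: A1 gives 8 transactions, not 2
C: A2 gives 5 transactions, not 1
D: all counts match (2,1)

Answer: D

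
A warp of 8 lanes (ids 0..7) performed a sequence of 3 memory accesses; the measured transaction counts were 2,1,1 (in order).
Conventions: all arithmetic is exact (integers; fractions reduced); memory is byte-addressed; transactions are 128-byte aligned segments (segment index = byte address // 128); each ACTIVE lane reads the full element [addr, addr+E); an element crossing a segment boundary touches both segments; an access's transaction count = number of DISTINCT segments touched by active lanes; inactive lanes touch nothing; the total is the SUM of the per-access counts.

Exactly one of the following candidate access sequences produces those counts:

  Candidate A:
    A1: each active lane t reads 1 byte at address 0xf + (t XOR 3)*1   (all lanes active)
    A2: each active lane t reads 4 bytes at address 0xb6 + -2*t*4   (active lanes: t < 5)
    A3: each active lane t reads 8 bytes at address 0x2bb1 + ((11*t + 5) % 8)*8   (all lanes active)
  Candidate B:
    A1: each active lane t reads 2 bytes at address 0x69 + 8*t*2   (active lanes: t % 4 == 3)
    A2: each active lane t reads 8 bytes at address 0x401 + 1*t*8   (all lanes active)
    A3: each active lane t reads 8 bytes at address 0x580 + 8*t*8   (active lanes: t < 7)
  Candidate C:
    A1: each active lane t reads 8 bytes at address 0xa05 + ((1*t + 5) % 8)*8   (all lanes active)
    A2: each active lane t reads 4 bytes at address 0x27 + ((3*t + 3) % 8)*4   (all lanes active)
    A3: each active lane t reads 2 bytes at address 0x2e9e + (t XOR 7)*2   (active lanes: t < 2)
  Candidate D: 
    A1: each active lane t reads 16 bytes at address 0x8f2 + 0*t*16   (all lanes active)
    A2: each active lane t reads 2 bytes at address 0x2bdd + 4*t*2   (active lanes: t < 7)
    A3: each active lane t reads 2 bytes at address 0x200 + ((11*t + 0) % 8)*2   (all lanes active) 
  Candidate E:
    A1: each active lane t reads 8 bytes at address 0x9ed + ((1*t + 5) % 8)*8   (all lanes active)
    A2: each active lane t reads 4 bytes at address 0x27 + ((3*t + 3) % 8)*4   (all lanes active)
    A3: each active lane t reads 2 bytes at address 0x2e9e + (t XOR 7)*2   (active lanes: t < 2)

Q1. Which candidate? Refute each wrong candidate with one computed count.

A: A1 gives 1 transaction, not 2
B: A1 gives 1 transaction, not 2
C: A1 gives 1 transaction, not 2
D: A2 gives 2 transactions, not 1
E: all counts match (2,1,1)

Answer: E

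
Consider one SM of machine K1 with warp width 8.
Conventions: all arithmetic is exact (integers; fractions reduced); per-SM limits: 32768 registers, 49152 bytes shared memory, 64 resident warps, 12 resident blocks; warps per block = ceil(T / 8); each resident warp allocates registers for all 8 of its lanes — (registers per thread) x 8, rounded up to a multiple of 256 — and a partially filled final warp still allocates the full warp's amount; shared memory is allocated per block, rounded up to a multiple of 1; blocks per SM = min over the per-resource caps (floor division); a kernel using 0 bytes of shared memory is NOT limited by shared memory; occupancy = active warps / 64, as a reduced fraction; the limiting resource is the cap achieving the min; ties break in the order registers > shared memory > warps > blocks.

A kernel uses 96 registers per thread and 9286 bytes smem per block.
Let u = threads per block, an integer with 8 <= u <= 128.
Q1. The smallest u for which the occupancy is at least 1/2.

Answer: u = 49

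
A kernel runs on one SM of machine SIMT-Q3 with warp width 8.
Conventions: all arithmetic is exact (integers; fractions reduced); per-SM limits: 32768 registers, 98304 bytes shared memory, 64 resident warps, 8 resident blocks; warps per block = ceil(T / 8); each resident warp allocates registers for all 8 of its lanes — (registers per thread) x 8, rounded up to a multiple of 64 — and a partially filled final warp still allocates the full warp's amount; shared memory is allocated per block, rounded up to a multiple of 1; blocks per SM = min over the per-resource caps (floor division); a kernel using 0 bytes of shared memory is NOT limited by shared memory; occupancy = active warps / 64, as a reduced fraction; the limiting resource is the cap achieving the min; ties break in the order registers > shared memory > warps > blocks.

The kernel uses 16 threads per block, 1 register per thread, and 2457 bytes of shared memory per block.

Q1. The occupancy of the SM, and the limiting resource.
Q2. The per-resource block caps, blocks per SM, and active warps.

Answer: occupancy 1/4, limited by blocks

registers: 256 blocks
shared memory: 40 blocks
warps: 32 blocks
blocks: 8 blocks

Answer: 8 blocks, 16 active warps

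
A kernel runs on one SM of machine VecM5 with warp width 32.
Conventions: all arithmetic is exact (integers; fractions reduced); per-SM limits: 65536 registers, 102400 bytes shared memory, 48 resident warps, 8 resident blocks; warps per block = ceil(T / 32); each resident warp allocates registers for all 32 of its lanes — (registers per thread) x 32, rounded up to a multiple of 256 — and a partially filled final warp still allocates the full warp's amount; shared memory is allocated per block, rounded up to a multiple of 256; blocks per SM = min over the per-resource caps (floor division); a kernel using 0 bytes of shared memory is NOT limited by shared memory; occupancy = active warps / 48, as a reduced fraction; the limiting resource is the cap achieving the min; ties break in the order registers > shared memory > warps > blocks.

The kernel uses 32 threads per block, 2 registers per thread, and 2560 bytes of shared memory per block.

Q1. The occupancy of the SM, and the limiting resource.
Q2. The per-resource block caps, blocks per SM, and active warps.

Answer: occupancy 1/6, limited by blocks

registers: 256 blocks
shared memory: 40 blocks
warps: 48 blocks
blocks: 8 blocks

Answer: 8 blocks, 8 active warps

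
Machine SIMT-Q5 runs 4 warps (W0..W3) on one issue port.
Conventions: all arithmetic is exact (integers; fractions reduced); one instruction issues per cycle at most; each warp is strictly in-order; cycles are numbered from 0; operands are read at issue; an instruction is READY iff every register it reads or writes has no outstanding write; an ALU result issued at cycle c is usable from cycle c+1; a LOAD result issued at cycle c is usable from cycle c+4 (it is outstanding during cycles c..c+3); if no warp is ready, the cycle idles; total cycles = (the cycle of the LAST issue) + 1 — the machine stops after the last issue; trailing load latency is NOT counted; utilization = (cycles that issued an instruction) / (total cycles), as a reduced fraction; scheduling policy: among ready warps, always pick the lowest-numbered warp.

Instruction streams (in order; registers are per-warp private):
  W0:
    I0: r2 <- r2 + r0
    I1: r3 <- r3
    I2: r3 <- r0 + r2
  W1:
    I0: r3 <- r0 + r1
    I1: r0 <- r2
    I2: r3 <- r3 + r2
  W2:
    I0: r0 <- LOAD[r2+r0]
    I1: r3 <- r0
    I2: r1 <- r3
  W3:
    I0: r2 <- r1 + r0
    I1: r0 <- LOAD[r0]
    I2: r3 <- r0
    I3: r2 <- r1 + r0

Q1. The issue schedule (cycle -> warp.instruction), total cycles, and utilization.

cycle 0: W0.I0
cycle 1: W0.I1
cycle 2: W0.I2
cycle 3: W1.I0
cycle 4: W1.I1
cycle 5: W1.I2
cycle 6: W2.I0
cycle 7: W3.I0
cycle 8: W3.I1
cycle 9: idle
cycle 10: W2.I1
cycle 11: W2.I2
cycle 12: W3.I2
cycle 13: W3.I3

Answer: 14 cycles, utilization 13/14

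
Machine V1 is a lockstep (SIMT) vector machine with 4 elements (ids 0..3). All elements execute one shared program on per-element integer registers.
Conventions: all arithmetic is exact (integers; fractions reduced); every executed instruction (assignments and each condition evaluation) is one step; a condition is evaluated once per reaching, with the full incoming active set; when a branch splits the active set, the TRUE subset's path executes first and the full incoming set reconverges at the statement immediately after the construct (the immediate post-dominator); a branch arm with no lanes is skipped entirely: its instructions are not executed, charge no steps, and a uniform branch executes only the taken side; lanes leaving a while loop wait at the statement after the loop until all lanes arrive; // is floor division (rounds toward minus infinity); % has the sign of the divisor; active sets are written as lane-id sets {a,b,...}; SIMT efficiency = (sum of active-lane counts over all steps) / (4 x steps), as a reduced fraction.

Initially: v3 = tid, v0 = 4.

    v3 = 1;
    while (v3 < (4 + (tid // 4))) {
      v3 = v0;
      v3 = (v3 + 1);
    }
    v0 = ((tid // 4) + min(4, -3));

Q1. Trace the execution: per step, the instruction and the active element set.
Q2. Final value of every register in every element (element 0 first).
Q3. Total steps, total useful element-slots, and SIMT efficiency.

step 0: v3 <- 1                      {0,1,2,3}
step 1: eval (v3 < (4 + (tid // 4))) {0,1,2,3}
step 2: v3 <- v0                     {0,1,2,3}
step 3: v3 <- (v3 + 1)               {0,1,2,3}
step 4: eval (v3 < (4 + (tid // 4))) {0,1,2,3}
step 5: v0 <- ((tid // 4) + min(4, -3)) {0,1,2,3}

Answer: 6 steps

v3: 5,5,5,5
v0: -3,-3,-3,-3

steps = 6; useful = 24; efficiency = 24/24 = 1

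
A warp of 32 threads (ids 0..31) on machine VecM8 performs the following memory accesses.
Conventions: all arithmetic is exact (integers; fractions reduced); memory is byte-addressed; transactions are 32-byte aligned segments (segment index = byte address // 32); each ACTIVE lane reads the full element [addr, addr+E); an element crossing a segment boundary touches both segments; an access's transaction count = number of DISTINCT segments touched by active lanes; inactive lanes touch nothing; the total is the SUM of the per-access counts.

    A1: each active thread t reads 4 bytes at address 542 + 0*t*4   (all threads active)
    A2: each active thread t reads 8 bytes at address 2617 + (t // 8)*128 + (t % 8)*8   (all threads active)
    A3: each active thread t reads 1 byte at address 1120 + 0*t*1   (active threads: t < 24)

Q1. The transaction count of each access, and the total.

A1: 2 transactions
A2: 12 transactions
A3: 1 transaction

Answer: 2,12,1; total 15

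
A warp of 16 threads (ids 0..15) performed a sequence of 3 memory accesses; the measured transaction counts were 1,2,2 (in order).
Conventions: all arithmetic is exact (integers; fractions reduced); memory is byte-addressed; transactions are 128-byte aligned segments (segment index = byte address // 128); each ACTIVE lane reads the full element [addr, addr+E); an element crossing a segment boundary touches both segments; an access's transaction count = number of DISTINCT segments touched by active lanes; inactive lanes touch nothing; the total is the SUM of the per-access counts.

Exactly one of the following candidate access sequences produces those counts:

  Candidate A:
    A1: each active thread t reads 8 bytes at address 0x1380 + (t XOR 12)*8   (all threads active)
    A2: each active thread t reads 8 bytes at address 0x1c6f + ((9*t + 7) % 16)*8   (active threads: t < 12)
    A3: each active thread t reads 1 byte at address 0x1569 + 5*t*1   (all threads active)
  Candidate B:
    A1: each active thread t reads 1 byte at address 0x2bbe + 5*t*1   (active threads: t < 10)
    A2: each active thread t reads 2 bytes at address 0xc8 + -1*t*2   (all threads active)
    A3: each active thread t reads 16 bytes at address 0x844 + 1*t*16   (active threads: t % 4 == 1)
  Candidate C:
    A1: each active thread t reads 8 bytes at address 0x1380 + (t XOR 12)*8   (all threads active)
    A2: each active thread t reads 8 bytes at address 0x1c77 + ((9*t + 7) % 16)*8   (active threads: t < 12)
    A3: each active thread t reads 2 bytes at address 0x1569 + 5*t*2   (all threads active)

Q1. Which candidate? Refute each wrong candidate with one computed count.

B: A2 gives 1 transaction, not 2
C: A3 gives 3 transactions, not 2
A: all counts match (1,2,2)

Answer: A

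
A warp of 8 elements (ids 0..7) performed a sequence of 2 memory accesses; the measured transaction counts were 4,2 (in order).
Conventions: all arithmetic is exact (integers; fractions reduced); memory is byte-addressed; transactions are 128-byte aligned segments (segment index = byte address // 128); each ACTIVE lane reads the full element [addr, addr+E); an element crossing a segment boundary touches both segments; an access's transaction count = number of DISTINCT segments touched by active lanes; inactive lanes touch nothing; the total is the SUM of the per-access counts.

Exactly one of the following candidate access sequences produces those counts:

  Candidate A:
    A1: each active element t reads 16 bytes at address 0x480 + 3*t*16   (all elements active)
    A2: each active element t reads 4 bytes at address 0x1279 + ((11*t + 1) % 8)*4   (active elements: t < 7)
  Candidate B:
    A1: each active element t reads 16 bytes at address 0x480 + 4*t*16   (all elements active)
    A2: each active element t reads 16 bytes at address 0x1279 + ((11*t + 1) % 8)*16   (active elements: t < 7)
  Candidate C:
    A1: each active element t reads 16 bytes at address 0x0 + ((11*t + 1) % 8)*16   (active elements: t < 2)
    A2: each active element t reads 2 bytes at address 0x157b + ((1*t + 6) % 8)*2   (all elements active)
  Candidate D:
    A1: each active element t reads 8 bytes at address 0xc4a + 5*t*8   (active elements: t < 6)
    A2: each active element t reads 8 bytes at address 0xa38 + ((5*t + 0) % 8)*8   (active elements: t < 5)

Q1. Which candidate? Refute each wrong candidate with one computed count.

A: A1 gives 3 transactions, not 4
C: A1 gives 1 transaction, not 4
D: A1 gives 3 transactions, not 4
B: all counts match (4,2)

Answer: B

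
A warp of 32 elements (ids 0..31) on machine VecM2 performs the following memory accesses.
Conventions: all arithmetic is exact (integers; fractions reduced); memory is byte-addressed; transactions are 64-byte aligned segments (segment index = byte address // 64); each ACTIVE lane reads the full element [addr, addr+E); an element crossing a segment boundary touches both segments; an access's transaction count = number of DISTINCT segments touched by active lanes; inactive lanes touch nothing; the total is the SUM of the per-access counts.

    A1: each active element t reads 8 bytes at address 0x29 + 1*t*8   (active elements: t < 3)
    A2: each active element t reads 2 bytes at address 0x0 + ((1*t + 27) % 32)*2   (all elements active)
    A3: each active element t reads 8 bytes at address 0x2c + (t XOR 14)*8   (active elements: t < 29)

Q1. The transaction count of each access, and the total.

A1: 2 transactions
A2: 1 transaction
A3: 5 transactions

Answer: 2,1,5; total 8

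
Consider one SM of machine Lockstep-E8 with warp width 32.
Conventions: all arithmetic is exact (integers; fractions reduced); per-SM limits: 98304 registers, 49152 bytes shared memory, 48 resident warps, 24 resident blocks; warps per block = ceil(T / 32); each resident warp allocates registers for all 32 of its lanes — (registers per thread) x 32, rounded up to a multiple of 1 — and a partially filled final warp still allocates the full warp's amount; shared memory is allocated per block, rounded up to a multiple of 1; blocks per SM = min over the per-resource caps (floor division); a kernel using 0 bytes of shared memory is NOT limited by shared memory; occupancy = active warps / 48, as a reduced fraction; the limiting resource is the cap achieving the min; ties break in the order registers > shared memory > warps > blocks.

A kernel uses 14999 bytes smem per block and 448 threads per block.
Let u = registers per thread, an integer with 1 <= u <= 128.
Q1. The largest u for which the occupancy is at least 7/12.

Answer: u = 109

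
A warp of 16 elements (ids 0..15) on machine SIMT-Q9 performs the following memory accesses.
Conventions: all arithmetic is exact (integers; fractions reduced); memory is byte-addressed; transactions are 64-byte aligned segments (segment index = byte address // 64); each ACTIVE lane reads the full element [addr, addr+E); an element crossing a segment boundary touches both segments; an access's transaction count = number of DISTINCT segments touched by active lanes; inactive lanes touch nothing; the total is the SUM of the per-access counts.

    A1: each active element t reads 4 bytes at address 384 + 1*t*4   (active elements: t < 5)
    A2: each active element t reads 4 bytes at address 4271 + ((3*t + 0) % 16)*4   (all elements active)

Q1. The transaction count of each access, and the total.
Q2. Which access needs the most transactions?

A1: 1 transaction
A2: 2 transactions

Answer: 1,2; total 3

Answer: A2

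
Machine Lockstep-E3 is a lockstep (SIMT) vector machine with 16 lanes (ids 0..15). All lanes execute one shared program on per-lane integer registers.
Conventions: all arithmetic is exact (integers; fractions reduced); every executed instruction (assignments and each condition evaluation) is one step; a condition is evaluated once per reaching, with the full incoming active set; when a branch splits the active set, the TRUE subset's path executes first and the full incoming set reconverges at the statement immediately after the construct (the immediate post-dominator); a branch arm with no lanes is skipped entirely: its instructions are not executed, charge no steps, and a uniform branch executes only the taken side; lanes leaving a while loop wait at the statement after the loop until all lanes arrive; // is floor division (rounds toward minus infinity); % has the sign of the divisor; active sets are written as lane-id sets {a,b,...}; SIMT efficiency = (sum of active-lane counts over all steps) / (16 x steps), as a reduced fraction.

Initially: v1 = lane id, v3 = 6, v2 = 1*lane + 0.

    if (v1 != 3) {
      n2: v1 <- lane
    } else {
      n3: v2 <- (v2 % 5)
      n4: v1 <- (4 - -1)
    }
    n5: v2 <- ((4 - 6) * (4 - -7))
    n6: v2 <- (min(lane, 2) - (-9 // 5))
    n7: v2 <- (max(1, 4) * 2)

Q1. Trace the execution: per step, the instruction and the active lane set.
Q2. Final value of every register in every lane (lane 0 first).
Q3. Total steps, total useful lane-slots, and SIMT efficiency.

step 0: eval (v1 != 3)               {0,1,2,3,4,5,6,7,8,9,10,11,12,13,14,15}
step 1: v1 <- lane                   {0,1,2,4,5,6,7,8,9,10,11,12,13,14,15}
step 2: v2 <- (v2 % 5)               {3}
step 3: v1 <- (4 - -1)               {3}
step 4: v2 <- ((4 - 6) * (4 - -7))   {0,1,2,3,4,5,6,7,8,9,10,11,12,13,14,15}
step 5: v2 <- (min(lane, 2) - (-9 // 5)) {0,1,2,3,4,5,6,7,8,9,10,11,12,13,14,15}
step 6: v2 <- (max(1, 4) * 2)        {0,1,2,3,4,5,6,7,8,9,10,11,12,13,14,15}

Answer: 7 steps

v1: 0,1,2,5,4,5,6,7,8,9,10,11,12,13,14,15
v3: 6,6,6,6,6,6,6,6,6,6,6,6,6,6,6,6
v2: 8,8,8,8,8,8,8,8,8,8,8,8,8,8,8,8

steps = 7; useful = 81; efficiency = 81/112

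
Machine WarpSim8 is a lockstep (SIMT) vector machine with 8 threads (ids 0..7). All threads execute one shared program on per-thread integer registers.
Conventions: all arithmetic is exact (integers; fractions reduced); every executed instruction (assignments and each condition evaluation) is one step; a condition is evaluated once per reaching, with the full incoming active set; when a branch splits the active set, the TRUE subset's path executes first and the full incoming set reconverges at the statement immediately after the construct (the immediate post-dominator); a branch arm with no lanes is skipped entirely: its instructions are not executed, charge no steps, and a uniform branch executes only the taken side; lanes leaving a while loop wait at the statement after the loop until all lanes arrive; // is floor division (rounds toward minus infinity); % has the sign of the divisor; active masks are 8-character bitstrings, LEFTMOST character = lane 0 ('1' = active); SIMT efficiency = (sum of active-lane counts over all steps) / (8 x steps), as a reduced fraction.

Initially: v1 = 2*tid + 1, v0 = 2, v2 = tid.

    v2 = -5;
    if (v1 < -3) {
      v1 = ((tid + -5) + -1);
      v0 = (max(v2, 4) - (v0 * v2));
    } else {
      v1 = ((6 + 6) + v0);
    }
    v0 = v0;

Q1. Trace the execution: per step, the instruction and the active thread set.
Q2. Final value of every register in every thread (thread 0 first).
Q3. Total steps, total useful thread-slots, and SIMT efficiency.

step 0: v2 <- -5                     11111111
step 1: eval (v1 < -3)               11111111
step 2: v1 <- ((6 + 6) + v0)         11111111
step 3: v0 <- v0                     11111111

Answer: 4 steps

v1: 14,14,14,14,14,14,14,14
v0: 2,2,2,2,2,2,2,2
v2: -5,-5,-5,-5,-5,-5,-5,-5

steps = 4; useful = 32; efficiency = 32/32 = 1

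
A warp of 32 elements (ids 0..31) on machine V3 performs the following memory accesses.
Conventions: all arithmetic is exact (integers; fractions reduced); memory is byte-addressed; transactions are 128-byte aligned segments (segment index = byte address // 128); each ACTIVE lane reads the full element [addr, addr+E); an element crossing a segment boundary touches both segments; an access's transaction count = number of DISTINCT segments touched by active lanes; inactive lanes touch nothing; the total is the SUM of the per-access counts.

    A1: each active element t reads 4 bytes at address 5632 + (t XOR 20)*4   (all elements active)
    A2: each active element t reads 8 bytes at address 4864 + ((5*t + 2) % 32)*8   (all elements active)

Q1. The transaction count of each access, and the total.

A1: 1 transaction
A2: 2 transactions

Answer: 1,2; total 3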